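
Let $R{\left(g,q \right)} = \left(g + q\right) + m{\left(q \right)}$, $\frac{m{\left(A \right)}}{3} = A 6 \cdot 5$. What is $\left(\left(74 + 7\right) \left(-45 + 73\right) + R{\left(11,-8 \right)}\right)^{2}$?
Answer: $2405601$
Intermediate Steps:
$m{\left(A \right)} = 90 A$ ($m{\left(A \right)} = 3 A 6 \cdot 5 = 3 \cdot 6 A 5 = 3 \cdot 30 A = 90 A$)
$R{\left(g,q \right)} = g + 91 q$ ($R{\left(g,q \right)} = \left(g + q\right) + 90 q = g + 91 q$)
$\left(\left(74 + 7\right) \left(-45 + 73\right) + R{\left(11,-8 \right)}\right)^{2} = \left(\left(74 + 7\right) \left(-45 + 73\right) + \left(11 + 91 \left(-8\right)\right)\right)^{2} = \left(81 \cdot 28 + \left(11 - 728\right)\right)^{2} = \left(2268 - 717\right)^{2} = 1551^{2} = 2405601$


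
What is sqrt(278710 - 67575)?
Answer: sqrt(211135) ≈ 459.49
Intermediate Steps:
sqrt(278710 - 67575) = sqrt(211135)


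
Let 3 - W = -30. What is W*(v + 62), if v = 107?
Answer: 5577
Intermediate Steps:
W = 33 (W = 3 - 1*(-30) = 3 + 30 = 33)
W*(v + 62) = 33*(107 + 62) = 33*169 = 5577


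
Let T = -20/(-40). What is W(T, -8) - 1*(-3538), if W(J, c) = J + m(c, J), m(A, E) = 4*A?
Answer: 7013/2 ≈ 3506.5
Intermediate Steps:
T = ½ (T = -20*(-1/40) = ½ ≈ 0.50000)
W(J, c) = J + 4*c
W(T, -8) - 1*(-3538) = (½ + 4*(-8)) - 1*(-3538) = (½ - 32) + 3538 = -63/2 + 3538 = 7013/2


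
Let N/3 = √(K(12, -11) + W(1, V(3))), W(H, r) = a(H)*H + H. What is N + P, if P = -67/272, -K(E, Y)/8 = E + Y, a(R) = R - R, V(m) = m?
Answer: -67/272 + 3*I*√7 ≈ -0.24632 + 7.9373*I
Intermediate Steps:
a(R) = 0
W(H, r) = H (W(H, r) = 0*H + H = 0 + H = H)
K(E, Y) = -8*E - 8*Y (K(E, Y) = -8*(E + Y) = -8*E - 8*Y)
P = -67/272 (P = -67*1/272 = -67/272 ≈ -0.24632)
N = 3*I*√7 (N = 3*√((-8*12 - 8*(-11)) + 1) = 3*√((-96 + 88) + 1) = 3*√(-8 + 1) = 3*√(-7) = 3*(I*√7) = 3*I*√7 ≈ 7.9373*I)
N + P = 3*I*√7 - 67/272 = -67/272 + 3*I*√7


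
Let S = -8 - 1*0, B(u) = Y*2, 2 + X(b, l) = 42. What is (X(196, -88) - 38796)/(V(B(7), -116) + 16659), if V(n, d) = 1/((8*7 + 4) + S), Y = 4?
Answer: -2015312/866269 ≈ -2.3264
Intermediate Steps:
X(b, l) = 40 (X(b, l) = -2 + 42 = 40)
B(u) = 8 (B(u) = 4*2 = 8)
S = -8 (S = -8 + 0 = -8)
V(n, d) = 1/52 (V(n, d) = 1/((8*7 + 4) - 8) = 1/((56 + 4) - 8) = 1/(60 - 8) = 1/52)
(X(196, -88) - 38796)/(V(B(7), -116) + 16659) = (40 - 38796)/(1/52 + 16659) = -38756/866269/52 = -38756*52/866269 = -2015312/866269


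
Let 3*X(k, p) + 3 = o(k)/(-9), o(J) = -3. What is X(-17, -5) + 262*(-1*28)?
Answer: -66032/9 ≈ -7336.9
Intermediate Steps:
X(k, p) = -8/9 (X(k, p) = -1 + (-3/(-9))/3 = -1 + (-3*(-⅑))/3 = -1 + (⅓)*(⅓) = -1 + ⅑ = -8/9)
X(-17, -5) + 262*(-1*28) = -8/9 + 262*(-1*28) = -8/9 + 262*(-28) = -8/9 - 7336 = -66032/9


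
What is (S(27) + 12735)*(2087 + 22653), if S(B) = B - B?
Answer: 315063900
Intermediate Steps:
S(B) = 0
(S(27) + 12735)*(2087 + 22653) = (0 + 12735)*(2087 + 22653) = 12735*24740 = 315063900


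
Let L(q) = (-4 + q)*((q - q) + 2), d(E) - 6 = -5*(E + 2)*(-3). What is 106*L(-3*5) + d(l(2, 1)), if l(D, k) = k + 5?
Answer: -3902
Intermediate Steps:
l(D, k) = 5 + k
d(E) = 36 + 15*E (d(E) = 6 - 5*(E + 2)*(-3) = 6 - 5*(2 + E)*(-3) = 6 + (-10 - 5*E)*(-3) = 6 + (30 + 15*E) = 36 + 15*E)
L(q) = -8 + 2*q (L(q) = (-4 + q)*(0 + 2) = (-4 + q)*2 = -8 + 2*q)
106*L(-3*5) + d(l(2, 1)) = 106*(-8 + 2*(-3*5)) + (36 + 15*(5 + 1)) = 106*(-8 + 2*(-15)) + (36 + 15*6) = 106*(-8 - 30) + (36 + 90) = 106*(-38) + 126 = -4028 + 126 = -3902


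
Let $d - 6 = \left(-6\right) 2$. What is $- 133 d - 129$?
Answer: $669$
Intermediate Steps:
$d = -6$ ($d = 6 - 12 = -6$)
$- 133 d - 129 = \left(-133\right) \left(-6\right) - 129 = 798 - 129 = 669$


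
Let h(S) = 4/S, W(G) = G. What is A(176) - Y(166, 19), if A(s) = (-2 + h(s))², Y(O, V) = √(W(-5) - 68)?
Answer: 7569/1936 - I*√73 ≈ 3.9096 - 8.544*I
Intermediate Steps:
Y(O, V) = I*√73 (Y(O, V) = √(-5 - 68) = √(-73) = I*√73)
A(s) = (-2 + 4/s)²
A(176) - Y(166, 19) = 4*(-2 + 176)²/176² - I*√73 = 4*(1/30976)*174² - I*√73 = 4*(1/30976)*30276 - I*√73 = 7569/1936 - I*√73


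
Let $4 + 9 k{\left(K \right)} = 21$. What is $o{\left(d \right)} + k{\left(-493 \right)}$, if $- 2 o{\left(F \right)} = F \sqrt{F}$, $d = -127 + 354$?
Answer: $\frac{17}{9} - \frac{227 \sqrt{227}}{2} \approx -1708.2$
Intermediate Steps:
$d = 227$
$k{\left(K \right)} = \frac{17}{9}$ ($k{\left(K \right)} = - \frac{4}{9} + \frac{1}{9} \cdot 21 = - \frac{4}{9} + \frac{7}{3} = \frac{17}{9}$)
$o{\left(F \right)} = - \frac{F^{\frac{3}{2}}}{2}$ ($o{\left(F \right)} = - \frac{F \sqrt{F}}{2} = - \frac{F^{\frac{3}{2}}}{2}$)
$o{\left(d \right)} + k{\left(-493 \right)} = - \frac{227^{\frac{3}{2}}}{2} + \frac{17}{9} = - \frac{227 \sqrt{227}}{2} + \frac{17}{9} = \frac{17}{9} - \frac{227 \sqrt{227}}{2}$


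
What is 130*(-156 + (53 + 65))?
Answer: -4940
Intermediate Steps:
130*(-156 + (53 + 65)) = 130*(-156 + 118) = 130*(-38) = -4940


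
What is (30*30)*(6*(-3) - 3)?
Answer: -18900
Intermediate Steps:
(30*30)*(6*(-3) - 3) = 900*(-18 - 3) = 900*(-21) = -18900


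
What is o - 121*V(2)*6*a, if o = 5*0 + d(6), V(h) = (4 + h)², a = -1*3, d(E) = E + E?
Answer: 78420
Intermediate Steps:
d(E) = 2*E
a = -3
o = 12 (o = 5*0 + 2*6 = 0 + 12 = 12)
o - 121*V(2)*6*a = 12 - 121*(4 + 2)²*6*(-3) = 12 - 121*6²*6*(-3) = 12 - 121*36*6*(-3) = 12 - 26136*(-3) = 12 - 121*(-648) = 12 + 78408 = 78420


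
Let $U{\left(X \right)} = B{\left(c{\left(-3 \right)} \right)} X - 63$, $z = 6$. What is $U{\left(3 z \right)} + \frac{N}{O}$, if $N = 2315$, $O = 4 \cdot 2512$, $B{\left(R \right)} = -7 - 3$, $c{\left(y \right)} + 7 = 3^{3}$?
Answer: $- \frac{2439349}{10048} \approx -242.77$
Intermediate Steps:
$c{\left(y \right)} = 20$ ($c{\left(y \right)} = -7 + 3^{3} = -7 + 27 = 20$)
$B{\left(R \right)} = -10$ ($B{\left(R \right)} = -7 - 3 = -10$)
$O = 10048$
$U{\left(X \right)} = -63 - 10 X$ ($U{\left(X \right)} = - 10 X - 63 = -63 - 10 X$)
$U{\left(3 z \right)} + \frac{N}{O} = \left(-63 - 10 \cdot 3 \cdot 6\right) + \frac{2315}{10048} = \left(-63 - 180\right) + 2315 \cdot \frac{1}{10048} = \left(-63 - 180\right) + \frac{2315}{10048} = -243 + \frac{2315}{10048} = - \frac{2439349}{10048}$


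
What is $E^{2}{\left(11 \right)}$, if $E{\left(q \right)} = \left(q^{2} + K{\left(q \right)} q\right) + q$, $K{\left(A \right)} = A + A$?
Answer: $139876$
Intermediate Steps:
$K{\left(A \right)} = 2 A$
$E{\left(q \right)} = q + 3 q^{2}$ ($E{\left(q \right)} = \left(q^{2} + 2 q q\right) + q = \left(q^{2} + 2 q^{2}\right) + q = 3 q^{2} + q = q + 3 q^{2}$)
$E^{2}{\left(11 \right)} = \left(11 \left(1 + 3 \cdot 11\right)\right)^{2} = \left(11 \left(1 + 33\right)\right)^{2} = \left(11 \cdot 34\right)^{2} = 374^{2} = 139876$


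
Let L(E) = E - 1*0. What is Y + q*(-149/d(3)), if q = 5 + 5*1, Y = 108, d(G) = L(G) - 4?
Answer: 1598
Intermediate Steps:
L(E) = E (L(E) = E + 0 = E)
d(G) = -4 + G (d(G) = G - 4 = -4 + G)
q = 10 (q = 5 + 5 = 10)
Y + q*(-149/d(3)) = 108 + 10*(-149/(-4 + 3)) = 108 + 10*(-149/(-1)) = 108 + 10*(-149*(-1)) = 108 + 10*149 = 108 + 1490 = 1598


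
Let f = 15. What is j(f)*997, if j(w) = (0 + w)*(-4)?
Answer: -59820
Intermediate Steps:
j(w) = -4*w (j(w) = w*(-4) = -4*w)
j(f)*997 = -4*15*997 = -60*997 = -59820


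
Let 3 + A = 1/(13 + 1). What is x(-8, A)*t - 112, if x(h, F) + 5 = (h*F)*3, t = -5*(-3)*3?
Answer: 19781/7 ≈ 2825.9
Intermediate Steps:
A = -41/14 (A = -3 + 1/(13 + 1) = -3 + 1/14 = -41/14 ≈ -2.9286)
t = 45 (t = 15*3 = 45)
x(h, F) = -5 + 3*F*h (x(h, F) = -5 + (h*F)*3 = -5 + (F*h)*3 = -5 + 3*F*h)
x(-8, A)*t - 112 = (-5 + 3*(-41/14)*(-8))*45 - 112 = (-5 + 492/7)*45 - 112 = (457/7)*45 - 112 = 20565/7 - 112 = 19781/7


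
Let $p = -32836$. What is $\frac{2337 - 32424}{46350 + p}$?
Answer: $- \frac{30087}{13514} \approx -2.2264$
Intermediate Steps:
$\frac{2337 - 32424}{46350 + p} = \frac{2337 - 32424}{46350 - 32836} = - \frac{30087}{13514}$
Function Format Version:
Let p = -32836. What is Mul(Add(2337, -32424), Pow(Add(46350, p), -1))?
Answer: Rational(-30087, 13514) ≈ -2.2264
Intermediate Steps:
Mul(Add(2337, -32424), Pow(Add(46350, p), -1)) = Mul(Add(2337, -32424), Pow(Add(46350, -32836), -1)) = Mul(-30087, Pow(13514, -1)) = Mul(-30087, Rational(1, 13514)) = Rational(-30087, 13514)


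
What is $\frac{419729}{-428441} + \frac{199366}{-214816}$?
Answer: $- \frac{87790536635}{46017990928} \approx -1.9077$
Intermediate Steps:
$\frac{419729}{-428441} + \frac{199366}{-214816} = 419729 \left(- \frac{1}{428441}\right) + 199366 \left(- \frac{1}{214816}\right) = - \frac{419729}{428441} - \frac{99683}{107408} = - \frac{87790536635}{46017990928}$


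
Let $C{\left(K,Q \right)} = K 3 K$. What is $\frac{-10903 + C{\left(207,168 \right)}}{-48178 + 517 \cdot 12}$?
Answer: $- \frac{58822}{20987} \approx -2.8028$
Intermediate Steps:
$C{\left(K,Q \right)} = 3 K^{2}$ ($C{\left(K,Q \right)} = 3 K K = 3 K^{2}$)
$\frac{-10903 + C{\left(207,168 \right)}}{-48178 + 517 \cdot 12} = \frac{-10903 + 3 \cdot 207^{2}}{-48178 + 517 \cdot 12} = \frac{-10903 + 3 \cdot 42849}{-48178 + 6204} = \frac{-10903 + 128547}{-41974} = 117644 \left(- \frac{1}{41974}\right) = - \frac{58822}{20987}$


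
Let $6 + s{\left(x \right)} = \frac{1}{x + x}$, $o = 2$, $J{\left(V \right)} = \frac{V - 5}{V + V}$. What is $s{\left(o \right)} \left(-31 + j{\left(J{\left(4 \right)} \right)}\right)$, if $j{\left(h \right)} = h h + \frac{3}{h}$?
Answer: $\frac{80937}{256} \approx 316.16$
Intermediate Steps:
$J{\left(V \right)} = \frac{-5 + V}{2 V}$
$j{\left(h \right)} = h^{2} + \frac{3}{h}$
$s{\left(x \right)} = -6 + \frac{1}{2 x}$ ($s{\left(x \right)} = -6 + \frac{1}{x + x} = -6 + \frac{1}{2 x}$)
$s{\left(o \right)} \left(-31 + j{\left(J{\left(4 \right)} \right)}\right) = \left(-6 + \frac{1}{2 \cdot 2}\right) \left(-31 + \frac{3 + \left(\frac{-5 + 4}{2 \cdot 4}\right)^{3}}{\frac{1}{2} \cdot \frac{1}{4} \left(-5 + 4\right)}\right) = \left(-6 + \frac{1}{2} \cdot \frac{1}{2}\right) \left(-31 + \frac{3 + \left(\frac{1}{2} \cdot \frac{1}{4} \left(-1\right)\right)^{3}}{\frac{1}{2} \cdot \frac{1}{4} \left(-1\right)}\right) = \left(-6 + \frac{1}{4}\right) \left(-31 + \frac{3 + \left(- \frac{1}{8}\right)^{3}}{- \frac{1}{8}}\right) = - \frac{23 \left(-31 - 8 \left(3 - \frac{1}{512}\right)\right)}{4} = - \frac{23 \left(-31 - \frac{1535}{64}\right)}{4} = \left(- \frac{23}{4}\right) \left(- \frac{3519}{64}\right) = \frac{80937}{256}$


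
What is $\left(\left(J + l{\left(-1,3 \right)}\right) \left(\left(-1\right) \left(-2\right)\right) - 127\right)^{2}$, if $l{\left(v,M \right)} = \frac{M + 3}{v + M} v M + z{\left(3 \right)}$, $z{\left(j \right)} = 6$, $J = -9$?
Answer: $22801$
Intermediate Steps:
$l{\left(v,M \right)} = 6 + \frac{M v \left(3 + M\right)}{M + v}$ ($l{\left(v,M \right)} = \frac{M + 3}{v + M} v M + 6 = \frac{3 + M}{M + v} v M + 6 = \frac{v \left(3 + M\right)}{M + v} M + 6 = \frac{M v \left(3 + M\right)}{M + v} + 6 = 6 + \frac{M v \left(3 + M\right)}{M + v}$)
$\left(\left(J + l{\left(-1,3 \right)}\right) \left(\left(-1\right) \left(-2\right)\right) - 127\right)^{2} = \left(\left(-9 + \frac{6 \cdot 3 + 6 \left(-1\right) - 3^{2} + 3 \cdot 3 \left(-1\right)}{3 - 1}\right) \left(\left(-1\right) \left(-2\right)\right) - 127\right)^{2} = \left(\left(-9 + \frac{18 - 6 - 9 - 9}{2}\right) 2 - 127\right)^{2} = \left(\left(-9 + \frac{1}{2} \left(-6\right)\right) 2 - 127\right)^{2} = \left(\left(-9 - 3\right) 2 - 127\right)^{2} = \left(\left(-12\right) 2 - 127\right)^{2} = \left(-24 - 127\right)^{2} = \left(-151\right)^{2} = 22801$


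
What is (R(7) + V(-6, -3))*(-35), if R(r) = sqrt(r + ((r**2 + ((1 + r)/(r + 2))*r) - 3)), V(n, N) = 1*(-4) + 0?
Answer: 140 - 35*sqrt(533)/3 ≈ -129.35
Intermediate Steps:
V(n, N) = -4 (V(n, N) = -4 + 0 = -4)
R(r) = sqrt(-3 + r + r**2 + r*(1 + r)/(2 + r)) (R(r) = sqrt(r + ((r**2 + ((1 + r)/(2 + r))*r) - 3)) = sqrt(r + ((r**2 + r*(1 + r)/(2 + r)) - 3)) = sqrt(r + (-3 + r**2 + r*(1 + r)/(2 + r))) = sqrt(-3 + r + r**2 + r*(1 + r)/(2 + r)))
(R(7) + V(-6, -3))*(-35) = (sqrt((-6 + 7**3 + 4*7**2)/(2 + 7)) - 4)*(-35) = (sqrt((-6 + 343 + 4*49)/9) - 4)*(-35) = (sqrt((-6 + 343 + 196)/9) - 4)*(-35) = (sqrt((1/9)*533) - 4)*(-35) = (sqrt(533/9) - 4)*(-35) = (sqrt(533)/3 - 4)*(-35) = (-4 + sqrt(533)/3)*(-35) = 140 - 35*sqrt(533)/3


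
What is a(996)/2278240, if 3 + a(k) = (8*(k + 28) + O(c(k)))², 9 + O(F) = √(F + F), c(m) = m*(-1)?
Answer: 33479747/1139120 + 8183*I*√498/569560 ≈ 29.391 + 0.32062*I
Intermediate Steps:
c(m) = -m
O(F) = -9 + √2*√F (O(F) = -9 + √(F + F) = -9 + √(2*F) = -9 + √2*√F)
a(k) = -3 + (215 + 8*k + √2*√(-k))² (a(k) = -3 + (8*(k + 28) + (-9 + √2*√(-k)))² = -3 + (8*(28 + k) + (-9 + √2*√(-k)))² = -3 + ((224 + 8*k) + (-9 + √2*√(-k)))² = -3 + (215 + 8*k + √2*√(-k))²)
a(996)/2278240 = (-3 + (215 + 8*996 + √2*√(-1*996))²)/2278240 = (-3 + (215 + 7968 + √2*√(-996))²)*(1/2278240) = (-3 + (215 + 7968 + √2*(2*I*√249))²)*(1/2278240) = (-3 + (215 + 7968 + 2*I*√498)²)*(1/2278240) = (-3 + (8183 + 2*I*√498)²)*(1/2278240) = -3/2278240 + (8183 + 2*I*√498)²/2278240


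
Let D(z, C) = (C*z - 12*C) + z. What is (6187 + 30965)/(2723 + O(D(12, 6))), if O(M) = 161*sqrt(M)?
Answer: 14452128/1014811 - 1708992*sqrt(3)/1014811 ≈ 11.324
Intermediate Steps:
D(z, C) = z - 12*C + C*z (D(z, C) = (-12*C + C*z) + z = z - 12*C + C*z)
(6187 + 30965)/(2723 + O(D(12, 6))) = (6187 + 30965)/(2723 + 161*sqrt(12 - 12*6 + 6*12)) = 37152/(2723 + 161*sqrt(12 - 72 + 72)) = 37152/(2723 + 161*sqrt(12)) = 37152/(2723 + 161*(2*sqrt(3))) = 37152/(2723 + 322*sqrt(3))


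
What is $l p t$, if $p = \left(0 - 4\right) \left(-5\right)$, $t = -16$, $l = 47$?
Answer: $-15040$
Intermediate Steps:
$p = 20$ ($p = \left(-4\right) \left(-5\right) = 20$)
$l p t = 47 \cdot 20 \left(-16\right) = 940 \left(-16\right) = -15040$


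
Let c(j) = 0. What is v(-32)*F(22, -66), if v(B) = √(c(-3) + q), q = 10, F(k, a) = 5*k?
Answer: 110*√10 ≈ 347.85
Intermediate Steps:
v(B) = √10 (v(B) = √(0 + 10) = √10)
v(-32)*F(22, -66) = √10*(5*22) = √10*110 = 110*√10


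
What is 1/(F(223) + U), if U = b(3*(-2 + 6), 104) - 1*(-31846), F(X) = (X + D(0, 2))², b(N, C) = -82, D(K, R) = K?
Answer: 1/81493 ≈ 1.2271e-5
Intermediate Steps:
F(X) = X² (F(X) = (X + 0)² = X²)
U = 31764 (U = -82 - 1*(-31846) = -82 + 31846 = 31764)
1/(F(223) + U) = 1/(223² + 31764) = 1/(49729 + 31764) = 1/81493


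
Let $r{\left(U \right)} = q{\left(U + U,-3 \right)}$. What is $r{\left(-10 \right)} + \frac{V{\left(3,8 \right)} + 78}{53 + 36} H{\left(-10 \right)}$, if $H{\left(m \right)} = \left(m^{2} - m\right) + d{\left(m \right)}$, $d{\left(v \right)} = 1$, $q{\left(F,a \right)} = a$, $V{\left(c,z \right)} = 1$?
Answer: $\frac{8502}{89} \approx 95.528$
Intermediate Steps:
$r{\left(U \right)} = -3$
$H{\left(m \right)} = 1 + m^{2} - m$ ($H{\left(m \right)} = \left(m^{2} - m\right) + 1 = 1 + m^{2} - m$)
$r{\left(-10 \right)} + \frac{V{\left(3,8 \right)} + 78}{53 + 36} H{\left(-10 \right)} = -3 + \frac{1 + 78}{53 + 36} \left(1 + \left(-10\right)^{2} - -10\right) = -3 + \frac{79}{89} \left(1 + 100 + 10\right) = -3 + 79 \cdot \frac{1}{89} \cdot 111 = -3 + \frac{79}{89} \cdot 111 = -3 + \frac{8769}{89} = \frac{8502}{89}$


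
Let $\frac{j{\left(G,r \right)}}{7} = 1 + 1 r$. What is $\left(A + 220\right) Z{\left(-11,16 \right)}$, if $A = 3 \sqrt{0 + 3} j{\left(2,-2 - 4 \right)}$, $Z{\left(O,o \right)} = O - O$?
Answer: $0$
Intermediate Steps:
$j{\left(G,r \right)} = 7 + 7 r$ ($j{\left(G,r \right)} = 7 \left(1 + 1 r\right) = 7 \left(1 + r\right) = 7 + 7 r$)
$Z{\left(O,o \right)} = 0$
$A = - 105 \sqrt{3}$ ($A = 3 \sqrt{0 + 3} \left(7 + 7 \left(-2 - 4\right)\right) = 3 \sqrt{3} \left(7 + 7 \left(-2 - 4\right)\right) = 3 \sqrt{3} \left(7 + 7 \left(-6\right)\right) = 3 \sqrt{3} \left(7 - 42\right) = 3 \sqrt{3} \left(-35\right) = - 105 \sqrt{3} \approx -181.87$)
$\left(A + 220\right) Z{\left(-11,16 \right)} = \left(- 105 \sqrt{3} + 220\right) 0 = \left(220 - 105 \sqrt{3}\right) 0 = 0$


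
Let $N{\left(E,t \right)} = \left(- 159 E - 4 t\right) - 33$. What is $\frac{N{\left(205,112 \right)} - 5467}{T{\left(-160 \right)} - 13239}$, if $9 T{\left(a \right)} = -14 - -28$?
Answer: $\frac{346887}{119137} \approx 2.9117$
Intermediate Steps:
$N{\left(E,t \right)} = -33 - 159 E - 4 t$
$T{\left(a \right)} = \frac{14}{9}$ ($T{\left(a \right)} = \frac{-14 - -28}{9} = \frac{-14 + 28}{9} = \frac{1}{9} \cdot 14 = \frac{14}{9}$)
$\frac{N{\left(205,112 \right)} - 5467}{T{\left(-160 \right)} - 13239} = \frac{\left(-33 - 32595 - 448\right) - 5467}{\frac{14}{9} - 13239} = \frac{\left(-33 - 32595 - 448\right) - 5467}{- \frac{119137}{9}} = \left(-33076 - 5467\right) \left(- \frac{9}{119137}\right) = \left(-38543\right) \left(- \frac{9}{119137}\right) = \frac{346887}{119137}$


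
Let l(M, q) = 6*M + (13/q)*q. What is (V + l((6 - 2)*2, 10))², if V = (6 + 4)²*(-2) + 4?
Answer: 18225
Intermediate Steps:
l(M, q) = 13 + 6*M (l(M, q) = 6*M + 13 = 13 + 6*M)
V = -196 (V = 10²*(-2) + 4 = 100*(-2) + 4 = -200 + 4 = -196)
(V + l((6 - 2)*2, 10))² = (-196 + (13 + 6*((6 - 2)*2)))² = (-196 + (13 + 6*(4*2)))² = (-196 + (13 + 6*8))² = (-196 + (13 + 48))² = (-196 + 61)² = (-135)² = 18225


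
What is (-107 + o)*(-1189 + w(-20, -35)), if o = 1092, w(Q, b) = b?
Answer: -1205640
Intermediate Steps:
(-107 + o)*(-1189 + w(-20, -35)) = (-107 + 1092)*(-1189 - 35) = 985*(-1224) = -1205640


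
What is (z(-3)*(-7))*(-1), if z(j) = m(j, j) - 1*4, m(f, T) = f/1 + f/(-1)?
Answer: -28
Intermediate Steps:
m(f, T) = 0 (m(f, T) = f*1 + f*(-1) = f - f = 0)
z(j) = -4 (z(j) = 0 - 1*4 = 0 - 4 = -4)
(z(-3)*(-7))*(-1) = -4*(-7)*(-1) = 28*(-1) = -28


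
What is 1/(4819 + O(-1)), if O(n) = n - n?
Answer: 1/4819 ≈ 0.00020751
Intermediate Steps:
O(n) = 0
1/(4819 + O(-1)) = 1/(4819 + 0) = 1/4819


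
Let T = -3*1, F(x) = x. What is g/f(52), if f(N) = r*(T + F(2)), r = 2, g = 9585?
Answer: -9585/2 ≈ -4792.5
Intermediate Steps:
T = -3
f(N) = -2 (f(N) = 2*(-3 + 2) = 2*(-1) = -2)
g/f(52) = 9585/(-2) = 9585*(-1/2) = -9585/2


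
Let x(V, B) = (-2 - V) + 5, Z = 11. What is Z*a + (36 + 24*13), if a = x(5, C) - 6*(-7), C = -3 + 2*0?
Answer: 788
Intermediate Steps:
C = -3 (C = -3 + 0 = -3)
x(V, B) = 3 - V
a = 40 (a = (3 - 1*5) - 6*(-7) = (3 - 5) + 42 = -2 + 42 = 40)
Z*a + (36 + 24*13) = 11*40 + (36 + 24*13) = 440 + (36 + 312) = 440 + 348 = 788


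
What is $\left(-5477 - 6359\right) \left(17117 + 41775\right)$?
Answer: $-697045712$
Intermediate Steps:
$\left(-5477 - 6359\right) \left(17117 + 41775\right) = \left(-5477 + \left(-19228 + 12869\right)\right) 58892 = \left(-5477 - 6359\right) 58892 = \left(-11836\right) 58892 = -697045712$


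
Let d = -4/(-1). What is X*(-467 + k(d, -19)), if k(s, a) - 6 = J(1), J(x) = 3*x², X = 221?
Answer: -101218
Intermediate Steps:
d = 4 (d = -4*(-1) = 4)
k(s, a) = 9 (k(s, a) = 6 + 3*1² = 6 + 3*1 = 6 + 3 = 9)
X*(-467 + k(d, -19)) = 221*(-467 + 9) = 221*(-458) = -101218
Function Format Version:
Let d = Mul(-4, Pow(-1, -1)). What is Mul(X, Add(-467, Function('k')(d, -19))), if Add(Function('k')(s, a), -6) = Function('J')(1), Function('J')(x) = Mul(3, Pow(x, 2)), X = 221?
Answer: -101218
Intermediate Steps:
d = 4 (d = Mul(-4, -1) = 4)
Function('k')(s, a) = 9 (Function('k')(s, a) = Add(6, Mul(3, Pow(1, 2))) = Add(6, Mul(3, 1)) = Add(6, 3) = 9)
Mul(X, Add(-467, Function('k')(d, -19))) = Mul(221, Add(-467, 9)) = Mul(221, -458) = -101218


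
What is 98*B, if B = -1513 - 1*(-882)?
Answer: -61838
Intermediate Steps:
B = -631 (B = -1513 + 882 = -631)
98*B = 98*(-631) = -61838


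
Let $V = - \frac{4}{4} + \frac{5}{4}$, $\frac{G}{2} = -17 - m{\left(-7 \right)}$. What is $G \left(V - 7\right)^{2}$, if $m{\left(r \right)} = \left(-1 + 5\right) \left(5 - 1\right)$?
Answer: $- \frac{24057}{8} \approx -3007.1$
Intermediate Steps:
$m{\left(r \right)} = 16$ ($m{\left(r \right)} = 4 \cdot 4 = 16$)
$G = -66$ ($G = 2 \left(-17 - 16\right) = 2 \left(-33\right) = -66$)
$V = \frac{1}{4}$ ($V = \left(-4\right) \frac{1}{4} + 5 \cdot \frac{1}{4} = -1 + \frac{5}{4} = \frac{1}{4} \approx 0.25$)
$G \left(V - 7\right)^{2} = - 66 \left(\frac{1}{4} - 7\right)^{2} = - 66 \left(- \frac{27}{4}\right)^{2} = \left(-66\right) \frac{729}{16} = - \frac{24057}{8}$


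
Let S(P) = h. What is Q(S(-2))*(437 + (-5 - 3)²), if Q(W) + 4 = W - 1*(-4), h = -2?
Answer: -1002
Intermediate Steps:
S(P) = -2
Q(W) = W (Q(W) = -4 + (W - 1*(-4)) = -4 + (W + 4) = -4 + (4 + W) = W)
Q(S(-2))*(437 + (-5 - 3)²) = -2*(437 + (-5 - 3)²) = -2*(437 + (-8)²) = -2*(437 + 64) = -2*501 = -1002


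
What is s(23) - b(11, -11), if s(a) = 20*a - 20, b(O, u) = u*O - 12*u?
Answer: 429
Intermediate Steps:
b(O, u) = -12*u + O*u (b(O, u) = O*u - 12*u = -12*u + O*u)
s(a) = -20 + 20*a
s(23) - b(11, -11) = (-20 + 20*23) - (-11)*(-12 + 11) = (-20 + 460) - (-11)*(-1) = 440 - 1*11 = 440 - 11 = 429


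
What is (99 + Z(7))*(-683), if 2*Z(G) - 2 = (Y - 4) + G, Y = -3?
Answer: -68300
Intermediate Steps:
Z(G) = -5/2 + G/2 (Z(G) = 1 + ((-3 - 4) + G)/2 = 1 + (-7 + G)/2 = 1 + (-7/2 + G/2) = -5/2 + G/2)
(99 + Z(7))*(-683) = (99 + (-5/2 + (½)*7))*(-683) = (99 + (-5/2 + 7/2))*(-683) = (99 + 1)*(-683) = 100*(-683) = -68300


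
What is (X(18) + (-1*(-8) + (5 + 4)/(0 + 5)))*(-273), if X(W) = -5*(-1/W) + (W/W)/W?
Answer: -13832/5 ≈ -2766.4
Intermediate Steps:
X(W) = 6/W (X(W) = -(-5)/W + 1/W = 5/W + 1/W = 6/W)
(X(18) + (-1*(-8) + (5 + 4)/(0 + 5)))*(-273) = (6/18 + (-1*(-8) + (5 + 4)/(0 + 5)))*(-273) = (6*(1/18) + (8 + 9/5))*(-273) = (1/3 + (8 + 9*(1/5)))*(-273) = (1/3 + (8 + 9/5))*(-273) = (1/3 + 49/5)*(-273) = (152/15)*(-273) = -13832/5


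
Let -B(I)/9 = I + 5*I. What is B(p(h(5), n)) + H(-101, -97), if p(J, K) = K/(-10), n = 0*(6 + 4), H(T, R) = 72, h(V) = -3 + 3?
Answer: 72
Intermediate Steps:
h(V) = 0
n = 0 (n = 0*10 = 0)
p(J, K) = -K/10 (p(J, K) = K*(-1/10) = -K/10)
B(I) = -54*I (B(I) = -9*(I + 5*I) = -54*I)
B(p(h(5), n)) + H(-101, -97) = -(-27)*0/5 + 72 = -54*0 + 72 = 0 + 72 = 72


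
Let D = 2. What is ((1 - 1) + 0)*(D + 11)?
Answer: 0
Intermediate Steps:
((1 - 1) + 0)*(D + 11) = ((1 - 1) + 0)*(2 + 11) = (0 + 0)*13 = 0*13 = 0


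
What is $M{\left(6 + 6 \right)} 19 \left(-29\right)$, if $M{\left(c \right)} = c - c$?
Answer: $0$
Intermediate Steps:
$M{\left(c \right)} = 0$
$M{\left(6 + 6 \right)} 19 \left(-29\right) = 0 \cdot 19 \left(-29\right) = 0 \left(-29\right) = 0$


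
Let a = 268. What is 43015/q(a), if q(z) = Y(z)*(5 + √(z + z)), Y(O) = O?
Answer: -30725/19564 + 6145*√134/9782 ≈ 5.7014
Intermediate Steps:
q(z) = z*(5 + √2*√z) (q(z) = z*(5 + √(z + z)) = z*(5 + √(2*z)) = z*(5 + √2*√z))
43015/q(a) = 43015/((268*(5 + √2*√268))) = 43015/((268*(5 + √2*(2*√67)))) = 43015/((268*(5 + 2*√134))) = 43015/(1340 + 536*√134)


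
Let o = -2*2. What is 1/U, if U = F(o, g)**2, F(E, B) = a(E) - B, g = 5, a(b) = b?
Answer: 1/81 ≈ 0.012346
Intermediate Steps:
o = -4
F(E, B) = E - B
U = 81 (U = (-4 - 1*5)**2 = (-4 - 5)**2 = (-9)**2 = 81)
1/U = 1/81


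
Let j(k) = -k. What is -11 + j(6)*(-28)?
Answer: 157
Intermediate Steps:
-11 + j(6)*(-28) = -11 - 1*6*(-28) = -11 - 6*(-28) = -11 + 168 = 157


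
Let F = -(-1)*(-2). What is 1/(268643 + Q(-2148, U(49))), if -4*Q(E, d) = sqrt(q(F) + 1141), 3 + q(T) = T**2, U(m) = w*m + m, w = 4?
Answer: 2149144/577352491021 + 2*sqrt(1142)/577352491021 ≈ 3.7225e-6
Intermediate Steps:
F = -2 (F = -1*2 = -2)
U(m) = 5*m (U(m) = 4*m + m = 5*m)
q(T) = -3 + T**2
Q(E, d) = -sqrt(1142)/4 (Q(E, d) = -sqrt((-3 + (-2)**2) + 1141)/4 = -sqrt((-3 + 4) + 1141)/4 = -sqrt(1 + 1141)/4 = -sqrt(1142)/4)
1/(268643 + Q(-2148, U(49))) = 1/(268643 - sqrt(1142)/4)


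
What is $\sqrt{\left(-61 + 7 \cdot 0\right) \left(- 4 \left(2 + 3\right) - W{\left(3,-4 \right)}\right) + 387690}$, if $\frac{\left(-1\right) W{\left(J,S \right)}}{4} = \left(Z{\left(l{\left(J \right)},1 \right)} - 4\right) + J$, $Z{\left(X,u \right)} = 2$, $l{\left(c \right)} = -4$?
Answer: $\sqrt{388666} \approx 623.43$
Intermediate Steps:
$W{\left(J,S \right)} = 8 - 4 J$ ($W{\left(J,S \right)} = - 4 \left(\left(2 - 4\right) + J\right) = - 4 \left(-2 + J\right) = 8 - 4 J$)
$\sqrt{\left(-61 + 7 \cdot 0\right) \left(- 4 \left(2 + 3\right) - W{\left(3,-4 \right)}\right) + 387690} = \sqrt{\left(-61 + 7 \cdot 0\right) \left(- 4 \left(2 + 3\right) - \left(8 - 12\right)\right) + 387690} = \sqrt{\left(-61 + 0\right) \left(\left(-4\right) 5 - \left(8 - 12\right)\right) + 387690} = \sqrt{- 61 \left(-20 - -4\right) + 387690} = \sqrt{- 61 \left(-20 + 4\right) + 387690} = \sqrt{\left(-61\right) \left(-16\right) + 387690} = \sqrt{976 + 387690} = \sqrt{388666}$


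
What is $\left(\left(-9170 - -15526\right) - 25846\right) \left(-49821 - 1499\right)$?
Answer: $1000226800$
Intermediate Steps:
$\left(\left(-9170 - -15526\right) - 25846\right) \left(-49821 - 1499\right) = \left(\left(-9170 + 15526\right) - 25846\right) \left(-51320\right) = \left(6356 - 25846\right) \left(-51320\right) = \left(-19490\right) \left(-51320\right) = 1000226800$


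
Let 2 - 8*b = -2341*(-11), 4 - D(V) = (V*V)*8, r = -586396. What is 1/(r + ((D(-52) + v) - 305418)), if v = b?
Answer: -8/7333285 ≈ -1.0909e-6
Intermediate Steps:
D(V) = 4 - 8*V**2 (D(V) = 4 - V*V*8 = 4 - V**2*8 = 4 - 8*V**2)
b = -25749/8 (b = 1/4 - (-2341)*(-11)/8 = 1/4 - 1/8*25751 = 1/4 - 25751/8 = -25749/8 ≈ -3218.6)
v = -25749/8 ≈ -3218.6
1/(r + ((D(-52) + v) - 305418)) = 1/(-586396 + (((4 - 8*(-52)**2) - 25749/8) - 305418)) = 1/(-586396 + (((4 - 8*2704) - 25749/8) - 305418)) = 1/(-586396 + (((4 - 21632) - 25749/8) - 305418)) = 1/(-586396 + ((-21628 - 25749/8) - 305418)) = 1/(-586396 + (-198773/8 - 305418)) = 1/(-586396 - 2642117/8) = 1/(-7333285/8) = -8/7333285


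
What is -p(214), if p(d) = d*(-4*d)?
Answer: 183184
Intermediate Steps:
p(d) = -4*d²
-p(214) = -(-4)*214² = -(-4)*45796 = -1*(-183184) = 183184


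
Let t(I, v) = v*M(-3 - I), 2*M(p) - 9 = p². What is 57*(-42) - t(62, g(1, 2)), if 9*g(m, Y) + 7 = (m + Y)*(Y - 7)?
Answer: 25028/9 ≈ 2780.9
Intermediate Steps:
M(p) = 9/2 + p²/2
g(m, Y) = -7/9 + (-7 + Y)*(Y + m)/9 (g(m, Y) = -7/9 + ((m + Y)*(Y - 7))/9 = -7/9 + ((Y + m)*(-7 + Y))/9 = -7/9 + ((-7 + Y)*(Y + m))/9 = -7/9 + (-7 + Y)*(Y + m)/9)
t(I, v) = v*(9/2 + (-3 - I)²/2)
57*(-42) - t(62, g(1, 2)) = 57*(-42) - (-7/9 - 7/9*2 - 7/9*1 + (⅑)*2² + (⅑)*2*1)*(9 + (3 + 62)²)/2 = -2394 - (-7/9 - 14/9 - 7/9 + (⅑)*4 + 2/9)*(9 + 65²)/2 = -2394 - (-7/9 - 14/9 - 7/9 + 4/9 + 2/9)*(9 + 4225)/2 = -2394 - (-22)*4234/(2*9) = -2394 - 1*(-46574/9) = -2394 + 46574/9 = 25028/9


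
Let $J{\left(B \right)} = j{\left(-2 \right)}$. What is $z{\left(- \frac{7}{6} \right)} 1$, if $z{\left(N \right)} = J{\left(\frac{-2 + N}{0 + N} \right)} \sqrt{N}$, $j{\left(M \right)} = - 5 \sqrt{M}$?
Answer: $\frac{5 \sqrt{21}}{3} \approx 7.6376$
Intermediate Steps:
$J{\left(B \right)} = - 5 i \sqrt{2}$ ($J{\left(B \right)} = - 5 \sqrt{-2} = - 5 i \sqrt{2}$)
$z{\left(N \right)} = - 5 i \sqrt{2} \sqrt{N}$
$z{\left(- \frac{7}{6} \right)} 1 = - 5 i \sqrt{2} \sqrt{- \frac{7}{6}} \cdot 1 = - 5 i \sqrt{2} \frac{i \sqrt{42}}{6} \cdot 1 = \frac{5 \sqrt{21}}{3} \cdot 1 = \frac{5 \sqrt{21}}{3}$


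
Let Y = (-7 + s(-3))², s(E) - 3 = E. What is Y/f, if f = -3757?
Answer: -49/3757 ≈ -0.013042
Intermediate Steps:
s(E) = 3 + E
Y = 49 (Y = (-7 + (3 - 3))² = (-7 + 0)² = (-7)² = 49)
Y/f = 49/(-3757) = 49*(-1/3757) = -49/3757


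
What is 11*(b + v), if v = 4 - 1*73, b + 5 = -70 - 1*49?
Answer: -2123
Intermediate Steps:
b = -124 (b = -5 + (-70 - 1*49) = -5 + (-70 - 49) = -5 - 119 = -124)
v = -69 (v = 4 - 73 = -69)
11*(b + v) = 11*(-124 - 69) = 11*(-193) = -2123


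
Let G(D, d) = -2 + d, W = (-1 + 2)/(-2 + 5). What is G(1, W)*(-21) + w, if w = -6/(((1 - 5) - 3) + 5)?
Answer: 38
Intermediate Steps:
W = ⅓ (W = 1/3 = 1*(⅓) = ⅓ ≈ 0.33333)
w = 3 (w = -6/((-4 - 3) + 5) = -6/(-7 + 5) = -6/(-2) = -6*(-½) = 3)
G(1, W)*(-21) + w = (-2 + ⅓)*(-21) + 3 = -5/3*(-21) + 3 = 35 + 3 = 38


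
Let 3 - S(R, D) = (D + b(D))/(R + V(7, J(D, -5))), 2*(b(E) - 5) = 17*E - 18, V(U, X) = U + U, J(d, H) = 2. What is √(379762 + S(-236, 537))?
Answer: √18717469905/222 ≈ 616.27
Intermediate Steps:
V(U, X) = 2*U
b(E) = -4 + 17*E/2 (b(E) = 5 + (17*E - 18)/2 = 5 + (-18 + 17*E)/2 = 5 + (-9 + 17*E/2) = -4 + 17*E/2)
S(R, D) = 3 - (-4 + 19*D/2)/(14 + R) (S(R, D) = 3 - (D + (-4 + 17*D/2))/(R + 2*7) = 3 - (-4 + 19*D/2)/(R + 14) = 3 - (-4 + 19*D/2)/(14 + R))
√(379762 + S(-236, 537)) = √(379762 + (92 - 19*537 + 6*(-236))/(2*(14 - 236))) = √(379762 + (½)*(92 - 10203 - 1416)/(-222)) = √(379762 + (½)*(-1/222)*(-11527)) = √(379762 + 11527/444) = √(168625855/444) = √18717469905/222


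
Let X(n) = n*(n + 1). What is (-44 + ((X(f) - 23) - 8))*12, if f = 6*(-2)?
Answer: 684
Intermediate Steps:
f = -12
X(n) = n*(1 + n)
(-44 + ((X(f) - 23) - 8))*12 = (-44 + ((-12*(1 - 12) - 23) - 8))*12 = (-44 + ((-12*(-11) - 23) - 8))*12 = (-44 + ((132 - 23) - 8))*12 = (-44 + (109 - 8))*12 = (-44 + 101)*12 = 57*12 = 684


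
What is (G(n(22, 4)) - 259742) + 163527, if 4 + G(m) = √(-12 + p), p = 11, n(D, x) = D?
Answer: -96219 + I ≈ -96219.0 + 1.0*I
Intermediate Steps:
G(m) = -4 + I (G(m) = -4 + √(-12 + 11) = -4 + √(-1) = -4 + I)
(G(n(22, 4)) - 259742) + 163527 = ((-4 + I) - 259742) + 163527 = (-259746 + I) + 163527 = -96219 + I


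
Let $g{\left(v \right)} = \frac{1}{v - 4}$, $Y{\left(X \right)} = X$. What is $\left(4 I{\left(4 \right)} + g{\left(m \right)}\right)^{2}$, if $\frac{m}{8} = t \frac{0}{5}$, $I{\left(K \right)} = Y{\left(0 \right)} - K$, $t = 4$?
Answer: $\frac{4225}{16} \approx 264.06$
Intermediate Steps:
$I{\left(K \right)} = - K$ ($I{\left(K \right)} = 0 - K = - K$)
$m = 0$ ($m = 8 \cdot 4 \cdot \frac{0}{5} = 8 \cdot 4 \cdot 0 \cdot \frac{1}{5} = 8 \cdot 4 \cdot 0 = 8 \cdot 0 = 0$)
$g{\left(v \right)} = \frac{1}{-4 + v}$
$\left(4 I{\left(4 \right)} + g{\left(m \right)}\right)^{2} = \left(4 \left(\left(-1\right) 4\right) + \frac{1}{-4 + 0}\right)^{2} = \left(4 \left(-4\right) + \frac{1}{-4}\right)^{2} = \left(-16 - \frac{1}{4}\right)^{2} = \left(- \frac{65}{4}\right)^{2} = \frac{4225}{16}$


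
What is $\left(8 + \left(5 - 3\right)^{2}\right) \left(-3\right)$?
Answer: $-36$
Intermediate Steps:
$\left(8 + \left(5 - 3\right)^{2}\right) \left(-3\right) = \left(8 + 2^{2}\right) \left(-3\right) = \left(8 + 4\right) \left(-3\right) = 12 \left(-3\right) = -36$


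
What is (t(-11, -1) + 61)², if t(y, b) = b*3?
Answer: 3364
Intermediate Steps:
t(y, b) = 3*b
(t(-11, -1) + 61)² = (3*(-1) + 61)² = (-3 + 61)² = 58² = 3364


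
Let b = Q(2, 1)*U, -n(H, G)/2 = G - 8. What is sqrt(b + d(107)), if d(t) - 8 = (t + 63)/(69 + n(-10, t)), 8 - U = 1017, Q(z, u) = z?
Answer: 2*I*sqrt(8367585)/129 ≈ 44.848*I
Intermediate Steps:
U = -1009 (U = 8 - 1*1017 = 8 - 1017 = -1009)
n(H, G) = 16 - 2*G (n(H, G) = -2*(G - 8) = -2*(-8 + G) = 16 - 2*G)
d(t) = 8 + (63 + t)/(85 - 2*t) (d(t) = 8 + (t + 63)/(69 + (16 - 2*t)) = 8 + (63 + t)/(85 - 2*t))
b = -2018 (b = 2*(-1009) = -2018)
sqrt(b + d(107)) = sqrt(-2018 + (-743 + 15*107)/(-85 + 2*107)) = sqrt(-2018 + (-743 + 1605)/(-85 + 214)) = sqrt(-2018 + 862/129) = sqrt(-259460/129) = 2*I*sqrt(8367585)/129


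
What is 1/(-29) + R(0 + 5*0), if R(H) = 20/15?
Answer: 113/87 ≈ 1.2989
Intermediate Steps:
R(H) = 4/3 (R(H) = 20*(1/15) = 4/3)
1/(-29) + R(0 + 5*0) = 1/(-29) + 4/3 = -1/29 + 4/3 = 113/87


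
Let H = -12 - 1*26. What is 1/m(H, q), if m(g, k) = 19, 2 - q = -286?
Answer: 1/19 ≈ 0.052632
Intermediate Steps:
q = 288 (q = 2 - 1*(-286) = 2 + 286 = 288)
H = -38 (H = -12 - 26 = -38)
1/m(H, q) = 1/19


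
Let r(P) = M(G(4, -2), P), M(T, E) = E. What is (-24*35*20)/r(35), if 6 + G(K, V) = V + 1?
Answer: -480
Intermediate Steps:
G(K, V) = -5 + V (G(K, V) = -6 + (V + 1) = -6 + (1 + V) = -5 + V)
r(P) = P
(-24*35*20)/r(35) = (-24*35*20)/35 = -840*20*(1/35) = -16800*1/35 = -480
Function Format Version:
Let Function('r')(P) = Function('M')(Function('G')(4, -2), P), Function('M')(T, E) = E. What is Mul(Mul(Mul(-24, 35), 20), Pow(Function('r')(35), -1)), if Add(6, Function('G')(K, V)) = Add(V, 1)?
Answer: -480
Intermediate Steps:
Function('G')(K, V) = Add(-5, V) (Function('G')(K, V) = Add(-6, Add(V, 1)) = Add(-6, Add(1, V)) = Add(-5, V))
Function('r')(P) = P
Mul(Mul(Mul(-24, 35), 20), Pow(Function('r')(35), -1)) = Mul(Mul(Mul(-24, 35), 20), Pow(35, -1)) = Mul(Mul(-840, 20), Rational(1, 35)) = Mul(-16800, Rational(1, 35)) = -480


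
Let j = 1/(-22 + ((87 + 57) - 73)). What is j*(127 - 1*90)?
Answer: 37/49 ≈ 0.75510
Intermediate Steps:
j = 1/49 (j = 1/(-22 + (144 - 73)) = 1/(-22 + 71) = 1/49 ≈ 0.020408)
j*(127 - 1*90) = (127 - 1*90)/49 = (127 - 90)/49 = (1/49)*37 = 37/49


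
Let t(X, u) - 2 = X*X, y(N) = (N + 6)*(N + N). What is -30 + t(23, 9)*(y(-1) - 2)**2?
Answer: 76434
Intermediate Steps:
y(N) = 2*N*(6 + N) (y(N) = (6 + N)*(2*N) = 2*N*(6 + N))
t(X, u) = 2 + X**2 (t(X, u) = 2 + X*X = 2 + X**2)
-30 + t(23, 9)*(y(-1) - 2)**2 = -30 + (2 + 23**2)*(2*(-1)*(6 - 1) - 2)**2 = -30 + (2 + 529)*(2*(-1)*5 - 2)**2 = -30 + 531*(-10 - 2)**2 = -30 + 531*(-12)**2 = -30 + 531*144 = -30 + 76464 = 76434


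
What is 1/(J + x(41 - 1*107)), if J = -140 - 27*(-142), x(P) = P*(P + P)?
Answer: 1/12406 ≈ 8.0606e-5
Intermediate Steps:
x(P) = 2*P² (x(P) = P*(2*P) = 2*P²)
J = 3694 (J = -140 + 3834 = 3694)
1/(J + x(41 - 1*107)) = 1/(3694 + 2*(41 - 1*107)²) = 1/(3694 + 2*(41 - 107)²) = 1/(3694 + 2*(-66)²) = 1/(3694 + 2*4356) = 1/(3694 + 8712) = 1/12406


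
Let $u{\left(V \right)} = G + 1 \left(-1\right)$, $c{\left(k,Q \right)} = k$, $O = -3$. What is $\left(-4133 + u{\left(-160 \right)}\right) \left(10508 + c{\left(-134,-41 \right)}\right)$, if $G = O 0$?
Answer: $-42886116$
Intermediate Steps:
$G = 0$ ($G = \left(-3\right) 0 = 0$)
$u{\left(V \right)} = -1$ ($u{\left(V \right)} = 0 + 1 \left(-1\right) = 0 - 1 = -1$)
$\left(-4133 + u{\left(-160 \right)}\right) \left(10508 + c{\left(-134,-41 \right)}\right) = \left(-4133 - 1\right) \left(10508 - 134\right) = \left(-4134\right) 10374 = -42886116$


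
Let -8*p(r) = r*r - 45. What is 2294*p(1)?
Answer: 12617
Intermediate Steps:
p(r) = 45/8 - r²/8 (p(r) = -(r*r - 45)/8 = -(r² - 45)/8 = -(-45 + r²)/8 = 45/8 - r²/8)
2294*p(1) = 2294*(45/8 - ⅛*1²) = 2294*(45/8 - ⅛*1) = 2294*(45/8 - ⅛) = 2294*(11/2) = 12617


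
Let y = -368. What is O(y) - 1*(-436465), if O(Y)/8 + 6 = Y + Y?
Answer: 430529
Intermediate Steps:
O(Y) = -48 + 16*Y (O(Y) = -48 + 8*(Y + Y) = -48 + 8*(2*Y) = -48 + 16*Y)
O(y) - 1*(-436465) = (-48 + 16*(-368)) - 1*(-436465) = (-48 - 5888) + 436465 = -5936 + 436465 = 430529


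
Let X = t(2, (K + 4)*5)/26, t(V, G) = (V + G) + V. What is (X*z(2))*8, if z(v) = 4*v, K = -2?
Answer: 448/13 ≈ 34.462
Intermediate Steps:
t(V, G) = G + 2*V (t(V, G) = (G + V) + V = G + 2*V)
X = 7/13 (X = ((-2 + 4)*5 + 2*2)/26 = (2*5 + 4)*(1/26) = (10 + 4)*(1/26) = 14*(1/26) = 7/13 ≈ 0.53846)
(X*z(2))*8 = (7*(4*2)/13)*8 = ((7/13)*8)*8 = (56/13)*8 = 448/13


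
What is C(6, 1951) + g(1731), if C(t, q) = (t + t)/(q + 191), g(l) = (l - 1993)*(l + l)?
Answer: -323814706/357 ≈ -9.0704e+5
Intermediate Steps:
g(l) = 2*l*(-1993 + l) (g(l) = (-1993 + l)*(2*l) = 2*l*(-1993 + l))
C(t, q) = 2*t/(191 + q) (C(t, q) = (2*t)/(191 + q) = 2*t/(191 + q))
C(6, 1951) + g(1731) = 2*6/(191 + 1951) + 2*1731*(-1993 + 1731) = 2*6/2142 + 2*1731*(-262) = 2*6*(1/2142) - 907044 = 2/357 - 907044 = -323814706/357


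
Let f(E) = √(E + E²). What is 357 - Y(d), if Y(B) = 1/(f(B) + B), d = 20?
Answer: 358 - √105/10 ≈ 356.98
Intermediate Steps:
Y(B) = 1/(B + √(B*(1 + B))) (Y(B) = 1/(√(B*(1 + B)) + B) = 1/(B + √(B*(1 + B))))
357 - Y(d) = 357 - 1/(20 + √(20*(1 + 20))) = 357 - 1/(20 + √(20*21)) = 357 - 1/(20 + √420) = 357 - 1/(20 + 2*√105)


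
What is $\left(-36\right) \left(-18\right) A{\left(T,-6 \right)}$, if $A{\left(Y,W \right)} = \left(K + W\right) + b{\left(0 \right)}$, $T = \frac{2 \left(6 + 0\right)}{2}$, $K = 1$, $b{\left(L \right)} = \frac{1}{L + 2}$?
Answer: $-2916$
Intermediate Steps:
$b{\left(L \right)} = \frac{1}{2 + L}$
$T = 6$ ($T = 2 \cdot 6 \cdot \frac{1}{2} = 12 \cdot \frac{1}{2} = 6$)
$A{\left(Y,W \right)} = \frac{3}{2} + W$ ($A{\left(Y,W \right)} = \left(1 + W\right) + \frac{1}{2 + 0} = \left(1 + W\right) + \frac{1}{2} = \frac{3}{2} + W$)
$\left(-36\right) \left(-18\right) A{\left(T,-6 \right)} = \left(-36\right) \left(-18\right) \left(\frac{3}{2} - 6\right) = 648 \left(- \frac{9}{2}\right) = -2916$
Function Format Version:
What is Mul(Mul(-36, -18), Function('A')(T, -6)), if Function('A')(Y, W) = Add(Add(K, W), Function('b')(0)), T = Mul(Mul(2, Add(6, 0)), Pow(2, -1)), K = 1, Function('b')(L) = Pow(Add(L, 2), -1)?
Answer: -2916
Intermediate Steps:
Function('b')(L) = Pow(Add(2, L), -1)
T = 6 (T = Mul(Mul(2, 6), Rational(1, 2)) = Mul(12, Rational(1, 2)) = 6)
Function('A')(Y, W) = Add(Rational(3, 2), W) (Function('A')(Y, W) = Add(Add(1, W), Pow(Add(2, 0), -1)) = Add(Add(1, W), Pow(2, -1)) = Add(Add(1, W), Rational(1, 2)) = Add(Rational(3, 2), W))
Mul(Mul(-36, -18), Function('A')(T, -6)) = Mul(Mul(-36, -18), Add(Rational(3, 2), -6)) = Mul(648, Rational(-9, 2)) = -2916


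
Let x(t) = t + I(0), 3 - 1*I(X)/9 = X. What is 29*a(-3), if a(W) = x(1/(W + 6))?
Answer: 2378/3 ≈ 792.67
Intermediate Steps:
I(X) = 27 - 9*X
x(t) = 27 + t (x(t) = t + (27 - 9*0) = t + (27 + 0) = t + 27 = 27 + t)
a(W) = 27 + 1/(6 + W) (a(W) = 27 + 1/(W + 6) = 27 + 1/(6 + W))
29*a(-3) = 29*((163 + 27*(-3))/(6 - 3)) = 29*((163 - 81)/3) = 29*((⅓)*82) = 29*(82/3) = 2378/3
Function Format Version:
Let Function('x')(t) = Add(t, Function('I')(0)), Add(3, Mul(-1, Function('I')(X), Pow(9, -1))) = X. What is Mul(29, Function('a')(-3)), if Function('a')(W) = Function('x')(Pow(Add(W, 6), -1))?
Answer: Rational(2378, 3) ≈ 792.67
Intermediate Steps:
Function('I')(X) = Add(27, Mul(-9, X))
Function('x')(t) = Add(27, t) (Function('x')(t) = Add(t, Add(27, Mul(-9, 0))) = Add(t, Add(27, 0)) = Add(t, 27) = Add(27, t))
Function('a')(W) = Add(27, Pow(Add(6, W), -1)) (Function('a')(W) = Add(27, Pow(Add(W, 6), -1)) = Add(27, Pow(Add(6, W), -1)))
Mul(29, Function('a')(-3)) = Mul(29, Mul(Pow(Add(6, -3), -1), Add(163, Mul(27, -3)))) = Mul(29, Mul(Pow(3, -1), Add(163, -81))) = Mul(29, Mul(Rational(1, 3), 82)) = Mul(29, Rational(82, 3)) = Rational(2378, 3)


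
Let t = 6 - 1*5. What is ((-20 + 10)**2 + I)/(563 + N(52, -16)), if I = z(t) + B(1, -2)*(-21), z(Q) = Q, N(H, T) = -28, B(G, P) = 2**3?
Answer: -67/535 ≈ -0.12523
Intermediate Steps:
t = 1 (t = 6 - 5 = 1)
B(G, P) = 8
I = -167 (I = 1 + 8*(-21) = 1 - 168 = -167)
((-20 + 10)**2 + I)/(563 + N(52, -16)) = ((-20 + 10)**2 - 167)/(563 - 28) = ((-10)**2 - 167)/535 = (100 - 167)*(1/535) = -67*1/535 = -67/535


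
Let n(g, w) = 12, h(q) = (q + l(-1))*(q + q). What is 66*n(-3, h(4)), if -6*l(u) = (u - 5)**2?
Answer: 792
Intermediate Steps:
l(u) = -(-5 + u)**2/6 (l(u) = -(u - 5)**2/6 = -(-5 + u)**2/6)
h(q) = 2*q*(-6 + q) (h(q) = (q - (-5 - 1)**2/6)*(q + q) = (q - 1/6*(-6)**2)*(2*q) = (q - 1/6*36)*(2*q) = (q - 6)*(2*q) = (-6 + q)*(2*q) = 2*q*(-6 + q))
66*n(-3, h(4)) = 66*12 = 792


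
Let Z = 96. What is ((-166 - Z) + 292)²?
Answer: 900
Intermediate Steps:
((-166 - Z) + 292)² = ((-166 - 1*96) + 292)² = ((-166 - 96) + 292)² = (-262 + 292)² = 30² = 900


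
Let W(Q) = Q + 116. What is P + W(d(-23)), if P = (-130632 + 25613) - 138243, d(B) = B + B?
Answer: -243192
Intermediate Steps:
d(B) = 2*B
W(Q) = 116 + Q
P = -243262 (P = -105019 - 138243 = -243262)
P + W(d(-23)) = -243262 + (116 + 2*(-23)) = -243262 + (116 - 46) = -243262 + 70 = -243192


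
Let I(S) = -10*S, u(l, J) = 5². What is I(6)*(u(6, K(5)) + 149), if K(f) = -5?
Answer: -10440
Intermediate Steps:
u(l, J) = 25
I(6)*(u(6, K(5)) + 149) = (-10*6)*(25 + 149) = -60*174 = -10440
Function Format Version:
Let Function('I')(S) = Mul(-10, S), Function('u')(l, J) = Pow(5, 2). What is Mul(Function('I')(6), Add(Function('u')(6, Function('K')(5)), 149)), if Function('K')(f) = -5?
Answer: -10440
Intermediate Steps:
Function('u')(l, J) = 25
Mul(Function('I')(6), Add(Function('u')(6, Function('K')(5)), 149)) = Mul(Mul(-10, 6), Add(25, 149)) = Mul(-60, 174) = -10440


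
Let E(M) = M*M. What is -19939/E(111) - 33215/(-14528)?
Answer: 119568223/178999488 ≈ 0.66798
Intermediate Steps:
E(M) = M²
-19939/E(111) - 33215/(-14528) = -19939/(111²) - 33215/(-14528) = -19939/12321 - 33215*(-1/14528) = -19939*1/12321 + 33215/14528 = -19939/12321 + 33215/14528 = 119568223/178999488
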